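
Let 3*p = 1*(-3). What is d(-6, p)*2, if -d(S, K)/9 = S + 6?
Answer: 0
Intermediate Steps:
p = -1 (p = (1*(-3))/3 = (1/3)*(-3) = -1)
d(S, K) = -54 - 9*S (d(S, K) = -9*(S + 6) = -9*(6 + S) = -54 - 9*S)
d(-6, p)*2 = (-54 - 9*(-6))*2 = (-54 + 54)*2 = 0*2 = 0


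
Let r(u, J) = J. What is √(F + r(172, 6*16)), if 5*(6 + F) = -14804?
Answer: I*√71770/5 ≈ 53.58*I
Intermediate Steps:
F = -14834/5 (F = -6 + (⅕)*(-14804) = -6 - 14804/5 = -14834/5 ≈ -2966.8)
√(F + r(172, 6*16)) = √(-14834/5 + 6*16) = √(-14834/5 + 96) = √(-14354/5) = I*√71770/5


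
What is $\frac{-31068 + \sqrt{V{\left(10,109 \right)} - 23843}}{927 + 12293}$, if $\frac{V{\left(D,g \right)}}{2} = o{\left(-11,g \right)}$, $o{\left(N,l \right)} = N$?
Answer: $- \frac{7767}{3305} + \frac{i \sqrt{23865}}{13220} \approx -2.3501 + 0.011686 i$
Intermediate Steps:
$V{\left(D,g \right)} = -22$ ($V{\left(D,g \right)} = 2 \left(-11\right) = -22$)
$\frac{-31068 + \sqrt{V{\left(10,109 \right)} - 23843}}{927 + 12293} = \frac{-31068 + \sqrt{-22 - 23843}}{927 + 12293} = \frac{-31068 + \sqrt{-23865}}{13220} = \left(-31068 + i \sqrt{23865}\right) \frac{1}{13220} = - \frac{7767}{3305} + \frac{i \sqrt{23865}}{13220}$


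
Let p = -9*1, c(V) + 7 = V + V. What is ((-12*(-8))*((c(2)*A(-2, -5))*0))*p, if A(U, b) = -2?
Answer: 0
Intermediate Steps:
c(V) = -7 + 2*V (c(V) = -7 + (V + V) = -7 + 2*V)
p = -9
((-12*(-8))*((c(2)*A(-2, -5))*0))*p = ((-12*(-8))*(((-7 + 2*2)*(-2))*0))*(-9) = (96*(((-7 + 4)*(-2))*0))*(-9) = (96*(-3*(-2)*0))*(-9) = (96*(6*0))*(-9) = (96*0)*(-9) = 0*(-9) = 0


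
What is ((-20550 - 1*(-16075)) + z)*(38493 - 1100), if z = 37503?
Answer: 1235016004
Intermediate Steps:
((-20550 - 1*(-16075)) + z)*(38493 - 1100) = ((-20550 - 1*(-16075)) + 37503)*(38493 - 1100) = ((-20550 + 16075) + 37503)*37393 = (-4475 + 37503)*37393 = 33028*37393 = 1235016004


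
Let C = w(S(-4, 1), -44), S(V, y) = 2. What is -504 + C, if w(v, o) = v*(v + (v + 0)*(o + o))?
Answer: -852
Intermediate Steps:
w(v, o) = v*(v + 2*o*v) (w(v, o) = v*(v + v*(2*o)) = v*(v + 2*o*v))
C = -348 (C = 2²*(1 + 2*(-44)) = 4*(1 - 88) = 4*(-87) = -348)
-504 + C = -504 - 348 = -852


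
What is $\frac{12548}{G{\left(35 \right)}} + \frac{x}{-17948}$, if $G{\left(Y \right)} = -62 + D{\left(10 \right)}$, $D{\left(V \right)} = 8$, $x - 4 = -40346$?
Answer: $- \frac{55758259}{242298} \approx -230.12$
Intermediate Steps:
$x = -40342$ ($x = 4 - 40346 = -40342$)
$G{\left(Y \right)} = -54$ ($G{\left(Y \right)} = -62 + 8 = -54$)
$\frac{12548}{G{\left(35 \right)}} + \frac{x}{-17948} = \frac{12548}{-54} - \frac{40342}{-17948} = 12548 \left(- \frac{1}{54}\right) - - \frac{20171}{8974} = - \frac{6274}{27} + \frac{20171}{8974} = - \frac{55758259}{242298}$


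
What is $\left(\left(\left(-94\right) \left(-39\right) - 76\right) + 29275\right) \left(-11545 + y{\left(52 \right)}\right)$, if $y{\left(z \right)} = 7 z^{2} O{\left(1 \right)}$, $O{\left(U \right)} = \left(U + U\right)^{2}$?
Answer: $2108848455$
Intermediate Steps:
$O{\left(U \right)} = 4 U^{2}$ ($O{\left(U \right)} = \left(2 U\right)^{2} = 4 U^{2}$)
$y{\left(z \right)} = 28 z^{2}$ ($y{\left(z \right)} = 7 z^{2} \cdot 4 \cdot 1^{2} = 7 z^{2} \cdot 4 \cdot 1 = 7 z^{2} \cdot 4 = 28 z^{2}$)
$\left(\left(\left(-94\right) \left(-39\right) - 76\right) + 29275\right) \left(-11545 + y{\left(52 \right)}\right) = \left(\left(\left(-94\right) \left(-39\right) - 76\right) + 29275\right) \left(-11545 + 28 \cdot 52^{2}\right) = \left(\left(3666 - 76\right) + 29275\right) \left(-11545 + 28 \cdot 2704\right) = \left(3590 + 29275\right) \left(-11545 + 75712\right) = 32865 \cdot 64167 = 2108848455$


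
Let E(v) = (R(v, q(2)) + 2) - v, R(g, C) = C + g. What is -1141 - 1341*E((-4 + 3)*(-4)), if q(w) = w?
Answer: -6505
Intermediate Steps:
E(v) = 4 (E(v) = ((2 + v) + 2) - v = (4 + v) - v = 4)
-1141 - 1341*E((-4 + 3)*(-4)) = -1141 - 1341*4 = -1141 - 5364 = -6505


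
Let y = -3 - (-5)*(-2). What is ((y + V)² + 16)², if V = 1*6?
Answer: 4225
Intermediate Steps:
V = 6
y = -13 (y = -3 - 1*10 = -3 - 10 = -13)
((y + V)² + 16)² = ((-13 + 6)² + 16)² = ((-7)² + 16)² = (49 + 16)² = 65² = 4225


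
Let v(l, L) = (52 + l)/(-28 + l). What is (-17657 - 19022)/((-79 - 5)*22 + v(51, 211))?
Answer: 843617/42401 ≈ 19.896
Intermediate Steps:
v(l, L) = (52 + l)/(-28 + l)
(-17657 - 19022)/((-79 - 5)*22 + v(51, 211)) = (-17657 - 19022)/((-79 - 5)*22 + (52 + 51)/(-28 + 51)) = -36679/(-84*22 + 103/23) = -36679/(-1848 + (1/23)*103) = -36679/(-1848 + 103/23) = -36679/(-42401/23) = -36679*(-23/42401) = 843617/42401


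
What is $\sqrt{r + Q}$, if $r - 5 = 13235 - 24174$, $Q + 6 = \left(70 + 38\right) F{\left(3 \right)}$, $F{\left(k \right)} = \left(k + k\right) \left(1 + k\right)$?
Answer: $2 i \sqrt{2087} \approx 91.367 i$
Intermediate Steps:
$F{\left(k \right)} = 2 k \left(1 + k\right)$
$Q = 2586$ ($Q = -6 + \left(70 + 38\right) 2 \cdot 3 \left(1 + 3\right) = -6 + 108 \cdot 2 \cdot 3 \cdot 4 = -6 + 108 \cdot 24 = -6 + 2592 = 2586$)
$r = -10934$ ($r = 5 + \left(13235 - 24174\right) = 5 - 10939 = -10934$)
$\sqrt{r + Q} = \sqrt{-10934 + 2586} = \sqrt{-8348} = 2 i \sqrt{2087}$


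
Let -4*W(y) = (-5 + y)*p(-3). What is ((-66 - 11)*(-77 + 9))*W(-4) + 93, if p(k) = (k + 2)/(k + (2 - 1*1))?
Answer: 11967/2 ≈ 5983.5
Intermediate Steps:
p(k) = (2 + k)/(1 + k) (p(k) = (2 + k)/(k + (2 - 1)) = (2 + k)/(k + 1) = (2 + k)/(1 + k))
W(y) = 5/8 - y/8 (W(y) = -(-5 + y)*(2 - 3)/(1 - 3)/4 = -(-5 + y)*-1/(-2)/4 = -(-5 + y)*(-½*(-1))/4 = -(-5 + y)/(4*2) = -(-5/2 + y/2)/4 = 5/8 - y/8)
((-66 - 11)*(-77 + 9))*W(-4) + 93 = ((-66 - 11)*(-77 + 9))*(5/8 - ⅛*(-4)) + 93 = (-77*(-68))*(5/8 + ½) + 93 = 5236*(9/8) + 93 = 11781/2 + 93 = 11967/2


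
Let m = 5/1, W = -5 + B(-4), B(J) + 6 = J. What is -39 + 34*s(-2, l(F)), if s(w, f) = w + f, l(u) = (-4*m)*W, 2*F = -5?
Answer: 10093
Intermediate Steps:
F = -5/2 (F = (½)*(-5) = -5/2 ≈ -2.5000)
B(J) = -6 + J
W = -15 (W = -5 + (-6 - 4) = -5 - 10 = -15)
m = 5 (m = 5*1 = 5)
l(u) = 300 (l(u) = -4*5*(-15) = -20*(-15) = 300)
s(w, f) = f + w
-39 + 34*s(-2, l(F)) = -39 + 34*(300 - 2) = -39 + 34*298 = -39 + 10132 = 10093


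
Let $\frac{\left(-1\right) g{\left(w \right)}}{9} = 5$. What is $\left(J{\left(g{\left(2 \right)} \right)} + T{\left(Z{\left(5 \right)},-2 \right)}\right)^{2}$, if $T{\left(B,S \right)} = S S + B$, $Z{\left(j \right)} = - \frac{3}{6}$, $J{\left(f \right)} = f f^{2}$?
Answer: $\frac{33212511049}{4} \approx 8.3031 \cdot 10^{9}$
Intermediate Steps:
$g{\left(w \right)} = -45$ ($g{\left(w \right)} = \left(-9\right) 5 = -45$)
$J{\left(f \right)} = f^{3}$
$Z{\left(j \right)} = - \frac{1}{2}$ ($Z{\left(j \right)} = \left(-3\right) \frac{1}{6} = - \frac{1}{2}$)
$T{\left(B,S \right)} = B + S^{2}$ ($T{\left(B,S \right)} = S^{2} + B = B + S^{2}$)
$\left(J{\left(g{\left(2 \right)} \right)} + T{\left(Z{\left(5 \right)},-2 \right)}\right)^{2} = \left(\left(-45\right)^{3} - \left(\frac{1}{2} - \left(-2\right)^{2}\right)\right)^{2} = \left(-91125 + \left(- \frac{1}{2} + 4\right)\right)^{2} = \left(-91125 + \frac{7}{2}\right)^{2} = \left(- \frac{182243}{2}\right)^{2} = \frac{33212511049}{4}$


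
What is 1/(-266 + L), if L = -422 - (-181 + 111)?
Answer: -1/618 ≈ -0.0016181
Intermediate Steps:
L = -352 (L = -422 - 1*(-70) = -422 + 70 = -352)
1/(-266 + L) = 1/(-266 - 352) = 1/(-618) = -1/618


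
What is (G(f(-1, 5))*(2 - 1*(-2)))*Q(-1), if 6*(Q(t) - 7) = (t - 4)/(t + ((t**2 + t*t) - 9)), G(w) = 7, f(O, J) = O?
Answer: 2387/12 ≈ 198.92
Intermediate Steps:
Q(t) = 7 + (-4 + t)/(6*(-9 + t + 2*t**2)) (Q(t) = 7 + ((t - 4)/(t + ((t**2 + t*t) - 9)))/6 = 7 + ((-4 + t)/(t + ((t**2 + t**2) - 9)))/6 = 7 + ((-4 + t)/(t + (2*t**2 - 9)))/6 = 7 + ((-4 + t)/(t + (-9 + 2*t**2)))/6 = 7 + ((-4 + t)/(-9 + t + 2*t**2))/6 = 7 + (-4 + t)/(6*(-9 + t + 2*t**2)))
(G(f(-1, 5))*(2 - 1*(-2)))*Q(-1) = (7*(2 - 1*(-2)))*((-382 + 43*(-1) + 84*(-1)**2)/(6*(-9 - 1 + 2*(-1)**2))) = (7*(2 + 2))*((-382 - 43 + 84*1)/(6*(-9 - 1 + 2*1))) = (7*4)*((-382 - 43 + 84)/(6*(-9 - 1 + 2))) = 28*((1/6)*(-341)/(-8)) = 28*((1/6)*(-1/8)*(-341)) = 28*(341/48) = 2387/12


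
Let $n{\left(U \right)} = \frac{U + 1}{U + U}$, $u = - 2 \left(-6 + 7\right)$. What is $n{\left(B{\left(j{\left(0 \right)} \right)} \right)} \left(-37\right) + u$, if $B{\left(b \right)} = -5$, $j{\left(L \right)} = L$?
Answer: $- \frac{84}{5} \approx -16.8$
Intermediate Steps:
$u = -2$ ($u = \left(-2\right) 1 = -2$)
$n{\left(U \right)} = \frac{1 + U}{2 U}$
$n{\left(B{\left(j{\left(0 \right)} \right)} \right)} \left(-37\right) + u = \frac{1 - 5}{2 \left(-5\right)} \left(-37\right) - 2 = \frac{1}{2} \left(- \frac{1}{5}\right) \left(-4\right) \left(-37\right) - 2 = \frac{2}{5} \left(-37\right) - 2 = - \frac{74}{5} - 2 = - \frac{84}{5}$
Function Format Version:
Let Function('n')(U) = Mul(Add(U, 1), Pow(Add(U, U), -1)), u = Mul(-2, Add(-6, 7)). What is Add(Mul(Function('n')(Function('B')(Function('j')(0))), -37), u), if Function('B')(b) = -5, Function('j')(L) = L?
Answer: Rational(-84, 5) ≈ -16.800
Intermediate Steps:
u = -2 (u = Mul(-2, 1) = -2)
Function('n')(U) = Mul(Rational(1, 2), Pow(U, -1), Add(1, U)) (Function('n')(U) = Mul(Add(1, U), Pow(Mul(2, U), -1)) = Mul(Add(1, U), Mul(Rational(1, 2), Pow(U, -1))) = Mul(Rational(1, 2), Pow(U, -1), Add(1, U)))
Add(Mul(Function('n')(Function('B')(Function('j')(0))), -37), u) = Add(Mul(Mul(Rational(1, 2), Pow(-5, -1), Add(1, -5)), -37), -2) = Add(Mul(Mul(Rational(1, 2), Rational(-1, 5), -4), -37), -2) = Add(Mul(Rational(2, 5), -37), -2) = Add(Rational(-74, 5), -2) = Rational(-84, 5)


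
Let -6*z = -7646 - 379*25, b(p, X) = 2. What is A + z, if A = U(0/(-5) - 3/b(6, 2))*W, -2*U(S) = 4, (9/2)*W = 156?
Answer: 16705/6 ≈ 2784.2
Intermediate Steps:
W = 104/3 (W = (2/9)*156 = 104/3 ≈ 34.667)
U(S) = -2 (U(S) = -½*4 = -2)
z = 5707/2 (z = -(-7646 - 379*25)/6 = -(-7646 - 9475)/6 = -⅙*(-17121) = 5707/2 ≈ 2853.5)
A = -208/3 (A = -2*104/3 = -208/3 ≈ -69.333)
A + z = -208/3 + 5707/2 = 16705/6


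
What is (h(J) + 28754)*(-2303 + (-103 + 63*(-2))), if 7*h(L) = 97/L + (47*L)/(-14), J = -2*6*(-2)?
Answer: -7132189717/98 ≈ -7.2777e+7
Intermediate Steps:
J = 24 (J = -12*(-2) = 24)
h(L) = -47*L/98 + 97/(7*L) (h(L) = (97/L + (47*L)/(-14))/7 = (97/L + (47*L)*(-1/14))/7 = (97/L - 47*L/14)/7 = -47*L/98 + 97/(7*L))
(h(J) + 28754)*(-2303 + (-103 + 63*(-2))) = ((1/98)*(1358 - 47*24**2)/24 + 28754)*(-2303 + (-103 + 63*(-2))) = ((1/98)*(1/24)*(1358 - 47*576) + 28754)*(-2303 + (-103 - 126)) = ((1/98)*(1/24)*(1358 - 27072) + 28754)*(-2303 - 229) = ((1/98)*(1/24)*(-25714) + 28754)*(-2532) = (-12857/1176 + 28754)*(-2532) = (33801847/1176)*(-2532) = -7132189717/98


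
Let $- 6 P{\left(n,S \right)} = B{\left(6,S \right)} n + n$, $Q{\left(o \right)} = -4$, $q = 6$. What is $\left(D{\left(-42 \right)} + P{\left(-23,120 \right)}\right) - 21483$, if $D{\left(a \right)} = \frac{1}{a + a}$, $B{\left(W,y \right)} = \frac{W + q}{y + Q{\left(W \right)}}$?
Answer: $- \frac{17440771}{812} \approx -21479.0$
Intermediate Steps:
$B{\left(W,y \right)} = \frac{6 + W}{-4 + y}$ ($B{\left(W,y \right)} = \frac{W + 6}{y - 4} = \frac{6 + W}{-4 + y}$)
$P{\left(n,S \right)} = - \frac{n}{6} - \frac{2 n}{-4 + S}$ ($P{\left(n,S \right)} = - \frac{\frac{6 + 6}{-4 + S} n + n}{6} = - \frac{\frac{1}{-4 + S} 12 n + n}{6} = - \frac{\frac{12}{-4 + S} n + n}{6} = - \frac{\frac{12 n}{-4 + S} + n}{6} = - \frac{n + \frac{12 n}{-4 + S}}{6} = - \frac{n}{6} - \frac{2 n}{-4 + S}$)
$D{\left(a \right)} = \frac{1}{2 a}$
$\left(D{\left(-42 \right)} + P{\left(-23,120 \right)}\right) - 21483 = \left(\frac{1}{2 \left(-42\right)} - - \frac{23 \left(8 + 120\right)}{-24 + 6 \cdot 120}\right) - 21483 = \left(\frac{1}{2} \left(- \frac{1}{42}\right) - \left(-23\right) \frac{1}{-24 + 720} \cdot 128\right) - 21483 = \left(- \frac{1}{84} - \left(-23\right) \frac{1}{696} \cdot 128\right) - 21483 = \left(- \frac{1}{84} + \frac{368}{87}\right) - 21483 = \frac{3425}{812} - 21483 = - \frac{17440771}{812}$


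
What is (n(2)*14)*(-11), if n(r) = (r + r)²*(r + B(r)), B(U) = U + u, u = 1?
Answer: -12320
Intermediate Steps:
B(U) = 1 + U (B(U) = U + 1 = 1 + U)
n(r) = 4*r²*(1 + 2*r) (n(r) = (r + r)²*(r + (1 + r)) = (2*r)²*(1 + 2*r) = (4*r²)*(1 + 2*r) = 4*r²*(1 + 2*r))
(n(2)*14)*(-11) = ((2²*(4 + 8*2))*14)*(-11) = ((4*(4 + 16))*14)*(-11) = ((4*20)*14)*(-11) = (80*14)*(-11) = 1120*(-11) = -12320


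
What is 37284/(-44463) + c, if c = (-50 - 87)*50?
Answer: -101536278/14821 ≈ -6850.8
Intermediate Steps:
c = -6850 (c = -137*50 = -6850)
37284/(-44463) + c = 37284/(-44463) - 6850 = 37284*(-1/44463) - 6850 = -12428/14821 - 6850 = -101536278/14821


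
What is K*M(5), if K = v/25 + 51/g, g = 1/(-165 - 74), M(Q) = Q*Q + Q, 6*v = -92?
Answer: -1828442/5 ≈ -3.6569e+5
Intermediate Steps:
v = -46/3 (v = (1/6)*(-92) = -46/3 ≈ -15.333)
M(Q) = Q + Q**2 (M(Q) = Q**2 + Q = Q + Q**2)
g = -1/239 (g = 1/(-239) = -1/239 ≈ -0.0041841)
K = -914221/75 (K = -46/3/25 + 51/(-1/239) = -46/3*1/25 + 51*(-239) = -46/75 - 12189 = -914221/75 ≈ -12190.)
K*M(5) = -914221*(1 + 5)/15 = -914221*6/15 = -914221/75*30 = -1828442/5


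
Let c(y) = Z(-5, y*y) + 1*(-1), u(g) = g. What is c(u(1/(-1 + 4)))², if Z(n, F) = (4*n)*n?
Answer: 9801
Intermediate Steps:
Z(n, F) = 4*n²
c(y) = 99 (c(y) = 4*(-5)² + 1*(-1) = 4*25 - 1 = 100 - 1 = 99)
c(u(1/(-1 + 4)))² = 99² = 9801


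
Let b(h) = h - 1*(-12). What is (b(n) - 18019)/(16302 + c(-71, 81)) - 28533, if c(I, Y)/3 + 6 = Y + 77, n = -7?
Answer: -239087014/8379 ≈ -28534.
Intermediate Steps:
b(h) = 12 + h (b(h) = h + 12 = 12 + h)
c(I, Y) = 213 + 3*Y (c(I, Y) = -18 + 3*(Y + 77) = -18 + 3*(77 + Y) = -18 + (231 + 3*Y) = 213 + 3*Y)
(b(n) - 18019)/(16302 + c(-71, 81)) - 28533 = ((12 - 7) - 18019)/(16302 + (213 + 3*81)) - 28533 = (5 - 18019)/(16302 + (213 + 243)) - 28533 = -18014/(16302 + 456) - 28533 = -18014/16758 - 28533 = -18014*1/16758 - 28533 = -9007/8379 - 28533 = -239087014/8379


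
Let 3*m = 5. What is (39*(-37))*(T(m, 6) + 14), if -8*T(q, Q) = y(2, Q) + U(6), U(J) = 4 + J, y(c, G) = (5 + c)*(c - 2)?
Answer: -73593/4 ≈ -18398.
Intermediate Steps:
m = 5/3 (m = (⅓)*5 = 5/3 ≈ 1.6667)
y(c, G) = (-2 + c)*(5 + c) (y(c, G) = (5 + c)*(-2 + c) = (-2 + c)*(5 + c))
T(q, Q) = -5/4 (T(q, Q) = -((-10 + 2² + 3*2) + (4 + 6))/8 = -((-10 + 4 + 6) + 10)/8 = -(0 + 10)/8 = -⅛*10 = -5/4)
(39*(-37))*(T(m, 6) + 14) = (39*(-37))*(-5/4 + 14) = -1443*51/4 = -73593/4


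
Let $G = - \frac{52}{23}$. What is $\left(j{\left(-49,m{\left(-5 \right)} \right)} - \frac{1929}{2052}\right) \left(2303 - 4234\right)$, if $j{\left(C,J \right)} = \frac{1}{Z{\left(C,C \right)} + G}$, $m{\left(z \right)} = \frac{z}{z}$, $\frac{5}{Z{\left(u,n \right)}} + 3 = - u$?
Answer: $\frac{6802913}{2508} \approx 2712.5$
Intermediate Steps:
$Z{\left(u,n \right)} = \frac{5}{-3 - u}$
$m{\left(z \right)} = 1$
$G = - \frac{52}{23}$ ($G = \left(-52\right) \frac{1}{23} = - \frac{52}{23} \approx -2.2609$)
$j{\left(C,J \right)} = \frac{1}{- \frac{52}{23} - \frac{5}{3 + C}}$ ($j{\left(C,J \right)} = \frac{1}{- \frac{5}{3 + C} - \frac{52}{23}} = \frac{1}{- \frac{52}{23} - \frac{5}{3 + C}}$)
$\left(j{\left(-49,m{\left(-5 \right)} \right)} - \frac{1929}{2052}\right) \left(2303 - 4234\right) = \left(\frac{23 \left(-3 - -49\right)}{271 + 52 \left(-49\right)} - \frac{1929}{2052}\right) \left(2303 - 4234\right) = \left(\frac{23 \left(-3 + 49\right)}{271 - 2548} - \frac{643}{684}\right) \left(-1931\right) = \left(23 \frac{1}{-2277} \cdot 46 - \frac{643}{684}\right) \left(-1931\right) = \left(23 \left(- \frac{1}{2277}\right) 46 - \frac{643}{684}\right) \left(-1931\right) = \left(- \frac{46}{99} - \frac{643}{684}\right) \left(-1931\right) = \left(- \frac{3523}{2508}\right) \left(-1931\right) = \frac{6802913}{2508}$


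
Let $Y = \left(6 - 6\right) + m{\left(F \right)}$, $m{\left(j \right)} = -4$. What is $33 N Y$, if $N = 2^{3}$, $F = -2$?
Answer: $-1056$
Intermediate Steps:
$N = 8$
$Y = -4$ ($Y = \left(6 - 6\right) - 4 = 0 - 4 = -4$)
$33 N Y = 33 \cdot 8 \left(-4\right) = 264 \left(-4\right) = -1056$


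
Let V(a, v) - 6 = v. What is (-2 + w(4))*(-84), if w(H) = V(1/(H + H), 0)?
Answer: -336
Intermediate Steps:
V(a, v) = 6 + v
w(H) = 6 (w(H) = 6 + 0 = 6)
(-2 + w(4))*(-84) = (-2 + 6)*(-84) = 4*(-84) = -336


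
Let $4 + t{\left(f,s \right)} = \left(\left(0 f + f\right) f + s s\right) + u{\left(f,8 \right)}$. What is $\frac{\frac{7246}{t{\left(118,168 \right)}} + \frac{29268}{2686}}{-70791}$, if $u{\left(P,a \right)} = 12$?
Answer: $- \frac{44760163}{286276316202} \approx -0.00015635$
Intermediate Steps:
$t{\left(f,s \right)} = 8 + f^{2} + s^{2}$ ($t{\left(f,s \right)} = -4 + \left(\left(\left(0 f + f\right) f + s s\right) + 12\right) = -4 + \left(\left(\left(0 + f\right) f + s^{2}\right) + 12\right) = -4 + \left(\left(f f + s^{2}\right) + 12\right) = -4 + \left(\left(f^{2} + s^{2}\right) + 12\right) = -4 + \left(12 + f^{2} + s^{2}\right) = 8 + f^{2} + s^{2}$)
$\frac{\frac{7246}{t{\left(118,168 \right)}} + \frac{29268}{2686}}{-70791} = \frac{\frac{7246}{8 + 118^{2} + 168^{2}} + \frac{29268}{2686}}{-70791} = \left(\frac{7246}{8 + 13924 + 28224} + 29268 \cdot \frac{1}{2686}\right) \left(- \frac{1}{70791}\right) = \left(\frac{7246}{42156} + \frac{14634}{1343}\right) \left(- \frac{1}{70791}\right) = \left(7246 \cdot \frac{1}{42156} + \frac{14634}{1343}\right) \left(- \frac{1}{70791}\right) = \left(\frac{3623}{21078} + \frac{14634}{1343}\right) \left(- \frac{1}{70791}\right) = \frac{313321141}{28307754} \left(- \frac{1}{70791}\right) = - \frac{44760163}{286276316202}$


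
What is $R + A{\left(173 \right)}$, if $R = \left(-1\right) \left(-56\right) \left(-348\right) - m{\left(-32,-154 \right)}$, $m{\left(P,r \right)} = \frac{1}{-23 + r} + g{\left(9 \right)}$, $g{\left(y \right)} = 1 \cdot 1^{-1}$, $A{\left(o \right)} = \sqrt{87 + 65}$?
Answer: $- \frac{3449552}{177} + 2 \sqrt{38} \approx -19477.0$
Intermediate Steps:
$A{\left(o \right)} = 2 \sqrt{38}$ ($A{\left(o \right)} = \sqrt{152} = 2 \sqrt{38}$)
$g{\left(y \right)} = 1$ ($g{\left(y \right)} = 1 \cdot 1 = 1$)
$m{\left(P,r \right)} = 1 + \frac{1}{-23 + r}$ ($m{\left(P,r \right)} = \frac{1}{-23 + r} + 1 = 1 + \frac{1}{-23 + r}$)
$R = - \frac{3449552}{177}$ ($R = \left(-1\right) \left(-56\right) \left(-348\right) - \frac{-22 - 154}{-23 - 154} = 56 \left(-348\right) - \frac{1}{-177} \left(-176\right) = -19488 - \left(- \frac{1}{177}\right) \left(-176\right) = -19488 - \frac{176}{177} = - \frac{3449552}{177} \approx -19489.0$)
$R + A{\left(173 \right)} = - \frac{3449552}{177} + 2 \sqrt{38}$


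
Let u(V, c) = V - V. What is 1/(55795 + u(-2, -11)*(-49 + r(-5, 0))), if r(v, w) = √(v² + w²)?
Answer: 1/55795 ≈ 1.7923e-5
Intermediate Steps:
u(V, c) = 0
1/(55795 + u(-2, -11)*(-49 + r(-5, 0))) = 1/(55795 + 0*(-49 + √((-5)² + 0²))) = 1/(55795 + 0*(-49 + √(25 + 0))) = 1/(55795 + 0*(-49 + √25)) = 1/(55795 + 0*(-49 + 5)) = 1/(55795 + 0*(-44)) = 1/(55795 + 0) = 1/55795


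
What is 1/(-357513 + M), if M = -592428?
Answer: -1/949941 ≈ -1.0527e-6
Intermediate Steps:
1/(-357513 + M) = 1/(-357513 - 592428) = 1/(-949941) = -1/949941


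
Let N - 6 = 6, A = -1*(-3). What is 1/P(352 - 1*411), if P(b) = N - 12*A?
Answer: -1/24 ≈ -0.041667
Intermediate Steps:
A = 3
N = 12 (N = 6 + 6 = 12)
P(b) = -24 (P(b) = 12 - 12*3 = 12 - 36 = -24)
1/P(352 - 1*411) = 1/(-24) = -1/24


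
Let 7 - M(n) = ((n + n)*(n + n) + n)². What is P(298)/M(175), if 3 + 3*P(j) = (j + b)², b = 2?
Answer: -29999/15049155618 ≈ -1.9934e-6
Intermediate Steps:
P(j) = -1 + (2 + j)²/3 (P(j) = -1 + (j + 2)²/3 = -1 + (2 + j)²/3)
M(n) = 7 - (n + 4*n²)² (M(n) = 7 - ((n + n)*(n + n) + n)² = 7 - ((2*n)*(2*n) + n)² = 7 - (4*n² + n)² = 7 - (n + 4*n²)²)
P(298)/M(175) = (-1 + (2 + 298)²/3)/(7 - 1*175²*(1 + 4*175)²) = (-1 + (⅓)*300²)/(7 - 1*30625*(1 + 700)²) = (-1 + (⅓)*90000)/(7 - 1*30625*701²) = (-1 + 30000)/(7 - 1*30625*491401) = 29999/(7 - 15049155625) = 29999/(-15049155618) = 29999*(-1/15049155618) = -29999/15049155618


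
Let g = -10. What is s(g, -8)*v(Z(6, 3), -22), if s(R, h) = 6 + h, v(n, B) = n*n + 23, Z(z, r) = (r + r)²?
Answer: -2638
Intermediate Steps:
Z(z, r) = 4*r² (Z(z, r) = (2*r)² = 4*r²)
v(n, B) = 23 + n² (v(n, B) = n² + 23 = 23 + n²)
s(g, -8)*v(Z(6, 3), -22) = (6 - 8)*(23 + (4*3²)²) = -2*(23 + (4*9)²) = -2*(23 + 36²) = -2*(23 + 1296) = -2*1319 = -2638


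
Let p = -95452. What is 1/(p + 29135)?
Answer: -1/66317 ≈ -1.5079e-5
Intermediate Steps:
1/(p + 29135) = 1/(-95452 + 29135) = 1/(-66317) = -1/66317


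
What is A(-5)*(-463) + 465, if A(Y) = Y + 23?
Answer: -7869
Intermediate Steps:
A(Y) = 23 + Y
A(-5)*(-463) + 465 = (23 - 5)*(-463) + 465 = 18*(-463) + 465 = -8334 + 465 = -7869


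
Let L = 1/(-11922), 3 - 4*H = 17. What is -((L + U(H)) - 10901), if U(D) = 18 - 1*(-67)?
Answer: 128948353/11922 ≈ 10816.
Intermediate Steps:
H = -7/2 (H = ¾ - ¼*17 = ¾ - 17/4 = -7/2 ≈ -3.5000)
L = -1/11922 ≈ -8.3879e-5
U(D) = 85 (U(D) = 18 + 67 = 85)
-((L + U(H)) - 10901) = -((-1/11922 + 85) - 10901) = -(1013369/11922 - 10901) = -1*(-128948353/11922) = 128948353/11922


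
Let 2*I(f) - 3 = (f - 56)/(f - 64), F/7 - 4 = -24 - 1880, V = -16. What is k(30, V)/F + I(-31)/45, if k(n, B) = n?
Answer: 823/19950 ≈ 0.041253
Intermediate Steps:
F = -13300 (F = 28 + 7*(-24 - 1880) = 28 + 7*(-1904) = 28 - 13328 = -13300)
I(f) = 3/2 + (-56 + f)/(2*(-64 + f)) (I(f) = 3/2 + ((f - 56)/(f - 64))/2 = 3/2 + ((-56 + f)/(-64 + f))/2 = 3/2 + (-56 + f)/(2*(-64 + f)))
k(30, V)/F + I(-31)/45 = 30/(-13300) + (2*(-62 - 31)/(-64 - 31))/45 = 30*(-1/13300) + (2*(-93)/(-95))*(1/45) = -3/1330 + (2*(-1/95)*(-93))*(1/45) = -3/1330 + (186/95)*(1/45) = -3/1330 + 62/1425 = 823/19950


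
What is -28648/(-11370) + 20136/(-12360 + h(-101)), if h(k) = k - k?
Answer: 521429/585555 ≈ 0.89049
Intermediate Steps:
h(k) = 0
-28648/(-11370) + 20136/(-12360 + h(-101)) = -28648/(-11370) + 20136/(-12360 + 0) = -28648*(-1/11370) + 20136/(-12360) = 14324/5685 + 20136*(-1/12360) = 14324/5685 - 839/515 = 521429/585555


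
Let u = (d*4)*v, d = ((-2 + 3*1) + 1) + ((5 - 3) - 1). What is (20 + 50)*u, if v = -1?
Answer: -840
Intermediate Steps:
d = 3 (d = ((-2 + 3) + 1) + (2 - 1) = (1 + 1) + 1 = 2 + 1 = 3)
u = -12 (u = (3*4)*(-1) = 12*(-1) = -12)
(20 + 50)*u = (20 + 50)*(-12) = 70*(-12) = -840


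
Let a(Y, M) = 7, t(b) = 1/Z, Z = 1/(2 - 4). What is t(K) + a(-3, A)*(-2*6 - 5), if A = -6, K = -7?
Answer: -121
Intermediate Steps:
Z = -½ (Z = 1/(-2) = -½ ≈ -0.50000)
t(b) = -2 (t(b) = 1/(-½) = -2)
t(K) + a(-3, A)*(-2*6 - 5) = -2 + 7*(-2*6 - 5) = -2 + 7*(-12 - 5) = -2 + 7*(-17) = -2 - 119 = -121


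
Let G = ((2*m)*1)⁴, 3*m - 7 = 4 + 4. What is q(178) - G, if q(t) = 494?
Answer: -9506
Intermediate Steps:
m = 5 (m = 7/3 + (4 + 4)/3 = 7/3 + (⅓)*8 = 7/3 + 8/3 = 5)
G = 10000 (G = ((2*5)*1)⁴ = (10*1)⁴ = 10⁴ = 10000)
q(178) - G = 494 - 1*10000 = 494 - 10000 = -9506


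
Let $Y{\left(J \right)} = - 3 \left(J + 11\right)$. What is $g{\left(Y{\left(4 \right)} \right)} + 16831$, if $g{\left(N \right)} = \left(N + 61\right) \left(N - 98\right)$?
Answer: $14543$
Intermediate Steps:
$Y{\left(J \right)} = -33 - 3 J$ ($Y{\left(J \right)} = - 3 \left(11 + J\right) = -33 - 3 J$)
$g{\left(N \right)} = \left(-98 + N\right) \left(61 + N\right)$ ($g{\left(N \right)} = \left(61 + N\right) \left(-98 + N\right) = \left(-98 + N\right) \left(61 + N\right)$)
$g{\left(Y{\left(4 \right)} \right)} + 16831 = \left(-5978 + \left(-33 - 12\right)^{2} - 37 \left(-33 - 12\right)\right) + 16831 = \left(-5978 + \left(-45\right)^{2} - -1665\right) + 16831 = \left(-5978 + 2025 + 1665\right) + 16831 = -2288 + 16831 = 14543$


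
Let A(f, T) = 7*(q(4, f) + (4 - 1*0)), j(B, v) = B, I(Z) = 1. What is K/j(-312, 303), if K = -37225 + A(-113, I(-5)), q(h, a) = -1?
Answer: 9301/78 ≈ 119.24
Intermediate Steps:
A(f, T) = 21 (A(f, T) = 7*(-1 + (4 - 1*0)) = 7*(-1 + (4 + 0)) = 7*(-1 + 4) = 7*3 = 21)
K = -37204 (K = -37225 + 21 = -37204)
K/j(-312, 303) = -37204/(-312) = -37204*(-1/312) = 9301/78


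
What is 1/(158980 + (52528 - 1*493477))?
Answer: -1/281969 ≈ -3.5465e-6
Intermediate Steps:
1/(158980 + (52528 - 1*493477)) = 1/(158980 + (52528 - 493477)) = 1/(158980 - 440949) = 1/(-281969) = -1/281969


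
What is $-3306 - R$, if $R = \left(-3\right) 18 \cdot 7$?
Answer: $-2928$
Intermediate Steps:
$R = -378$ ($R = \left(-54\right) 7 = -378$)
$-3306 - R = -3306 - -378 = -3306 + 378 = -2928$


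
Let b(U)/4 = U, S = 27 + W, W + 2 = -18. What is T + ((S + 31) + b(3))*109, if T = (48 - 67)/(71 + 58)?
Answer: 703031/129 ≈ 5449.9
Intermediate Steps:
W = -20 (W = -2 - 18 = -20)
S = 7 (S = 27 - 20 = 7)
b(U) = 4*U
T = -19/129 ≈ -0.14729
T + ((S + 31) + b(3))*109 = -19/129 + ((7 + 31) + 4*3)*109 = -19/129 + (38 + 12)*109 = -19/129 + 50*109 = -19/129 + 5450 = 703031/129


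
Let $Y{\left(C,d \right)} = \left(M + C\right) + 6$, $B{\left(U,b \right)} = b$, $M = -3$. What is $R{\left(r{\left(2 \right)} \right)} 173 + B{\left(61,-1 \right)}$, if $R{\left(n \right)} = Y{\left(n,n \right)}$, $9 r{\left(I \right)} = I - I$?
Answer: $518$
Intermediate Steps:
$r{\left(I \right)} = 0$ ($r{\left(I \right)} = \frac{I - I}{9} = \frac{1}{9} \cdot 0 = 0$)
$Y{\left(C,d \right)} = 3 + C$ ($Y{\left(C,d \right)} = \left(-3 + C\right) + 6 = 3 + C$)
$R{\left(n \right)} = 3 + n$
$R{\left(r{\left(2 \right)} \right)} 173 + B{\left(61,-1 \right)} = \left(3 + 0\right) 173 - 1 = 3 \cdot 173 - 1 = 519 - 1 = 518$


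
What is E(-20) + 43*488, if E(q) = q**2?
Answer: 21384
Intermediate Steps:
E(-20) + 43*488 = (-20)**2 + 43*488 = 400 + 20984 = 21384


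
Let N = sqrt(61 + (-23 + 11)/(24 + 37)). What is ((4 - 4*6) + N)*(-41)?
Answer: 820 - 41*sqrt(226249)/61 ≈ 500.30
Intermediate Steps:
N = sqrt(226249)/61 (N = sqrt(61 - 12/61) = sqrt(3709/61) = sqrt(226249)/61 ≈ 7.7976)
((4 - 4*6) + N)*(-41) = ((4 - 4*6) + sqrt(226249)/61)*(-41) = ((4 - 24) + sqrt(226249)/61)*(-41) = (-20 + sqrt(226249)/61)*(-41) = 820 - 41*sqrt(226249)/61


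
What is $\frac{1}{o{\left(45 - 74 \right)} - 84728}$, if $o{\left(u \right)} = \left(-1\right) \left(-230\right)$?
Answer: $- \frac{1}{84498} \approx -1.1835 \cdot 10^{-5}$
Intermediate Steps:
$o{\left(u \right)} = 230$
$\frac{1}{o{\left(45 - 74 \right)} - 84728} = \frac{1}{230 - 84728} = \frac{1}{-84498} = - \frac{1}{84498}$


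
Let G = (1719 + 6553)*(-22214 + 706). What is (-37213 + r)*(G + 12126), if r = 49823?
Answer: -2243344850500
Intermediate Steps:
G = -177914176 (G = 8272*(-21508) = -177914176)
(-37213 + r)*(G + 12126) = (-37213 + 49823)*(-177914176 + 12126) = 12610*(-177902050) = -2243344850500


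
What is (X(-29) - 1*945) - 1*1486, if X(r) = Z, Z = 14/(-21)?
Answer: -7295/3 ≈ -2431.7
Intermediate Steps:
Z = -⅔ (Z = 14*(-1/21) = -⅔ ≈ -0.66667)
X(r) = -⅔
(X(-29) - 1*945) - 1*1486 = (-⅔ - 1*945) - 1*1486 = (-⅔ - 945) - 1486 = -2837/3 - 1486 = -7295/3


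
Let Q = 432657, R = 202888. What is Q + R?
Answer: 635545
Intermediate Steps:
Q + R = 432657 + 202888 = 635545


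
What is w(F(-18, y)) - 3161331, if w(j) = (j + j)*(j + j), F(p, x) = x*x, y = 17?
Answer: -2827247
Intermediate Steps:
F(p, x) = x²
w(j) = 4*j² (w(j) = (2*j)*(2*j) = 4*j²)
w(F(-18, y)) - 3161331 = 4*(17²)² - 3161331 = 4*289² - 3161331 = 4*83521 - 3161331 = 334084 - 3161331 = -2827247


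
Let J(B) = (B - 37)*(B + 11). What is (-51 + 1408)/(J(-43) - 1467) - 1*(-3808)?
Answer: 4163501/1093 ≈ 3809.2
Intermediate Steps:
J(B) = (-37 + B)*(11 + B)
(-51 + 1408)/(J(-43) - 1467) - 1*(-3808) = (-51 + 1408)/((-407 + (-43)² - 26*(-43)) - 1467) - 1*(-3808) = 1357/((-407 + 1849 + 1118) - 1467) + 3808 = 1357/(2560 - 1467) + 3808 = 1357/1093 + 3808 = 4163501/1093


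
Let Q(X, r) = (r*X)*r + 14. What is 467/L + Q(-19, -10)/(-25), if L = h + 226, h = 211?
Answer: 835857/10925 ≈ 76.509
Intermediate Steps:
L = 437 (L = 211 + 226 = 437)
Q(X, r) = 14 + X*r² (Q(X, r) = (X*r)*r + 14 = X*r² + 14 = 14 + X*r²)
467/L + Q(-19, -10)/(-25) = 467/437 + (14 - 19*(-10)²)/(-25) = 467*(1/437) + (14 - 19*100)*(-1/25) = 467/437 + (14 - 1900)*(-1/25) = 467/437 - 1886*(-1/25) = 467/437 + 1886/25 = 835857/10925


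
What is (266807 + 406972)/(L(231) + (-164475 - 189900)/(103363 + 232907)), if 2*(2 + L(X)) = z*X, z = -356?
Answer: -15104777622/921851785 ≈ -16.385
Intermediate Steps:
L(X) = -2 - 178*X (L(X) = -2 + (-356*X)/2 = -2 - 178*X)
(266807 + 406972)/(L(231) + (-164475 - 189900)/(103363 + 232907)) = (266807 + 406972)/((-2 - 178*231) + (-164475 - 189900)/(103363 + 232907)) = 673779/((-2 - 41118) - 354375/336270) = 673779/(-41120 - 354375*1/336270) = 673779/(-41120 - 23625/22418) = 673779/(-921851785/22418) = 673779*(-22418/921851785) = -15104777622/921851785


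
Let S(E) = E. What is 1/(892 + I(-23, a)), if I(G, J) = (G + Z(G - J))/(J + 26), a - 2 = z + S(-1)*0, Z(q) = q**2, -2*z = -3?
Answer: 118/107973 ≈ 0.0010929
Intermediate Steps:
z = 3/2 (z = -1/2*(-3) = 3/2 ≈ 1.5000)
a = 7/2 (a = 2 + (3/2 - 1*0) = 2 + (3/2 + 0) = 2 + 3/2 = 7/2 ≈ 3.5000)
I(G, J) = (G + (G - J)**2)/(26 + J) (I(G, J) = (G + (G - J)**2)/(J + 26) = (G + (G - J)**2)/(26 + J))
1/(892 + I(-23, a)) = 1/(892 + (-23 + (-23 - 1*7/2)**2)/(26 + 7/2)) = 1/(892 + (-23 + (-23 - 7/2)**2)/(59/2)) = 1/(892 + 2*(-23 + (-53/2)**2)/59) = 1/(892 + 2*(-23 + 2809/4)/59) = 1/(892 + (2/59)*(2717/4)) = 1/(892 + 2717/118) = 1/(107973/118) = 118/107973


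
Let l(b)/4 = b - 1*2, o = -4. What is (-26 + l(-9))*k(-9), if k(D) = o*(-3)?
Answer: -840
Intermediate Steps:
l(b) = -8 + 4*b (l(b) = 4*(b - 1*2) = 4*(b - 2) = 4*(-2 + b) = -8 + 4*b)
k(D) = 12 (k(D) = -4*(-3) = 12)
(-26 + l(-9))*k(-9) = (-26 + (-8 + 4*(-9)))*12 = (-26 + (-8 - 36))*12 = (-26 - 44)*12 = -70*12 = -840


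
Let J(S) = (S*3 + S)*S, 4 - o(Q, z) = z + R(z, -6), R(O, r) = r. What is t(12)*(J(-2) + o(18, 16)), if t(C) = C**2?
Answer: 1440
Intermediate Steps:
o(Q, z) = 10 - z (o(Q, z) = 4 - (z - 6) = 4 - (-6 + z) = 4 + (6 - z) = 10 - z)
J(S) = 4*S**2 (J(S) = (3*S + S)*S = (4*S)*S = 4*S**2)
t(12)*(J(-2) + o(18, 16)) = 12**2*(4*(-2)**2 + (10 - 1*16)) = 144*(4*4 + (10 - 16)) = 144*(16 - 6) = 144*10 = 1440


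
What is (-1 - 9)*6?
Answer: -60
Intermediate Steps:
(-1 - 9)*6 = -10*6 = -60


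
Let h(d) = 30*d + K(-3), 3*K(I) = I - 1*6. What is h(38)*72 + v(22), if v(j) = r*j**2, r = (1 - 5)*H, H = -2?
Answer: 85736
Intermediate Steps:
K(I) = -2 + I/3 (K(I) = (I - 1*6)/3 = (I - 6)/3 = (-6 + I)/3 = -2 + I/3)
r = 8 (r = (1 - 5)*(-2) = -4*(-2) = 8)
h(d) = -3 + 30*d (h(d) = 30*d + (-2 + (1/3)*(-3)) = 30*d + (-2 - 1) = 30*d - 3 = -3 + 30*d)
v(j) = 8*j**2
h(38)*72 + v(22) = (-3 + 30*38)*72 + 8*22**2 = (-3 + 1140)*72 + 8*484 = 1137*72 + 3872 = 81864 + 3872 = 85736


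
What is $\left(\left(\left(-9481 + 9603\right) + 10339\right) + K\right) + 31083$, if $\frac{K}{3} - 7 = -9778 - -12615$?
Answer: $50076$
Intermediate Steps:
$K = 8532$ ($K = 21 + 3 \left(-9778 - -12615\right) = 21 + 3 \left(-9778 + 12615\right) = 21 + 3 \cdot 2837 = 21 + 8511 = 8532$)
$\left(\left(\left(-9481 + 9603\right) + 10339\right) + K\right) + 31083 = \left(\left(\left(-9481 + 9603\right) + 10339\right) + 8532\right) + 31083 = \left(\left(122 + 10339\right) + 8532\right) + 31083 = \left(10461 + 8532\right) + 31083 = 18993 + 31083 = 50076$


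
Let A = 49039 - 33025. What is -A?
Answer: -16014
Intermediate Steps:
A = 16014
-A = -1*16014 = -16014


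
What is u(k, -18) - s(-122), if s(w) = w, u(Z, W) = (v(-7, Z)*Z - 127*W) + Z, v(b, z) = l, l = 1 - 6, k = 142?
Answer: 1840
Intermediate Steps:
l = -5
v(b, z) = -5
u(Z, W) = -127*W - 4*Z (u(Z, W) = (-5*Z - 127*W) + Z = (-127*W - 5*Z) + Z = -127*W - 4*Z)
u(k, -18) - s(-122) = (-127*(-18) - 4*142) - 1*(-122) = (2286 - 568) + 122 = 1718 + 122 = 1840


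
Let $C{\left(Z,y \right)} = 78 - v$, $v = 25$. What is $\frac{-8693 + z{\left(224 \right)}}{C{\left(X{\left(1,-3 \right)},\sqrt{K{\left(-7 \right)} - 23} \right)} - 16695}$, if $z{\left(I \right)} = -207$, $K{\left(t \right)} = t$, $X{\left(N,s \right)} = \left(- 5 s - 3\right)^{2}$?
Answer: $\frac{4450}{8321} \approx 0.53479$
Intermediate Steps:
$X{\left(N,s \right)} = \left(-3 - 5 s\right)^{2}$
$C{\left(Z,y \right)} = 53$ ($C{\left(Z,y \right)} = 78 - 25 = 53$)
$\frac{-8693 + z{\left(224 \right)}}{C{\left(X{\left(1,-3 \right)},\sqrt{K{\left(-7 \right)} - 23} \right)} - 16695} = \frac{-8693 - 207}{53 - 16695} = - \frac{8900}{-16642} = \left(-8900\right) \left(- \frac{1}{16642}\right) = \frac{4450}{8321}$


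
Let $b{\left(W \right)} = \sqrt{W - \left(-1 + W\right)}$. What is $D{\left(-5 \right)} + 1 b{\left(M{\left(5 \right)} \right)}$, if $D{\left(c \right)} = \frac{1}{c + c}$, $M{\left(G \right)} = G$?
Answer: $\frac{9}{10} \approx 0.9$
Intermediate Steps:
$b{\left(W \right)} = 1$ ($b{\left(W \right)} = \sqrt{1} = 1$)
$D{\left(c \right)} = \frac{1}{2 c}$
$D{\left(-5 \right)} + 1 b{\left(M{\left(5 \right)} \right)} = \frac{1}{2 \left(-5\right)} + 1 \cdot 1 = \frac{1}{2} \left(- \frac{1}{5}\right) + 1 = - \frac{1}{10} + 1 = \frac{9}{10}$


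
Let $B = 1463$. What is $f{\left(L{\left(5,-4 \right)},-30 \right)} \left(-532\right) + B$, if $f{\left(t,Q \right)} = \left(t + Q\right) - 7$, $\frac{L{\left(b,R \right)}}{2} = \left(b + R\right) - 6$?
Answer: $26467$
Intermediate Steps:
$L{\left(b,R \right)} = -12 + 2 R + 2 b$ ($L{\left(b,R \right)} = 2 \left(\left(b + R\right) - 6\right) = 2 \left(\left(R + b\right) - 6\right) = 2 \left(-6 + R + b\right) = -12 + 2 R + 2 b$)
$f{\left(t,Q \right)} = -7 + Q + t$ ($f{\left(t,Q \right)} = \left(Q + t\right) - 7 = -7 + Q + t$)
$f{\left(L{\left(5,-4 \right)},-30 \right)} \left(-532\right) + B = \left(-7 - 30 + \left(-12 + 2 \left(-4\right) + 2 \cdot 5\right)\right) \left(-532\right) + 1463 = \left(-7 - 30 - 10\right) \left(-532\right) + 1463 = \left(-47\right) \left(-532\right) + 1463 = 25004 + 1463 = 26467$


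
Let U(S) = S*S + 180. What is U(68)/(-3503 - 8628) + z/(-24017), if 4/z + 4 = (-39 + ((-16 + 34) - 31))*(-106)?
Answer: -3242348183/8187535971 ≈ -0.39601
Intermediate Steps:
z = 1/1377 (z = 4/(-4 + (-39 + ((-16 + 34) - 31))*(-106)) = 4/(-4 + (-39 + (18 - 31))*(-106)) = 4/(-4 + (-39 - 13)*(-106)) = 4/(-4 - 52*(-106)) = 4/(-4 + 5512) = 4/5508 = 4*(1/5508) = 1/1377 ≈ 0.00072622)
U(S) = 180 + S² (U(S) = S² + 180 = 180 + S²)
U(68)/(-3503 - 8628) + z/(-24017) = (180 + 68²)/(-3503 - 8628) + (1/1377)/(-24017) = (180 + 4624)/(-12131) + (1/1377)*(-1/24017) = 4804*(-1/12131) - 1/33071409 = -4804/12131 - 1/33071409 = -3242348183/8187535971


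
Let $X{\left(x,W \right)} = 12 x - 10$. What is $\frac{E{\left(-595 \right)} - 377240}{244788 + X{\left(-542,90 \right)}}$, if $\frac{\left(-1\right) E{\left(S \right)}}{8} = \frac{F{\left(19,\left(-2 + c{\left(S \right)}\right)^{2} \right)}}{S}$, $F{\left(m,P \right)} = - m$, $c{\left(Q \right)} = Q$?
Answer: $- \frac{112228976}{70886515} \approx -1.5832$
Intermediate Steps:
$E{\left(S \right)} = \frac{152}{S}$ ($E{\left(S \right)} = - 8 \frac{\left(-1\right) 19}{S} = - 8 \left(- \frac{19}{S}\right) = \frac{152}{S}$)
$X{\left(x,W \right)} = -10 + 12 x$
$\frac{E{\left(-595 \right)} - 377240}{244788 + X{\left(-542,90 \right)}} = \frac{\frac{152}{-595} - 377240}{244788 + \left(-10 + 12 \left(-542\right)\right)} = \frac{152 \left(- \frac{1}{595}\right) - 377240}{244788 - 6514} = \frac{- \frac{152}{595} - 377240}{244788 - 6514} = - \frac{224457952}{595 \cdot 238274} = \left(- \frac{224457952}{595}\right) \frac{1}{238274} = - \frac{112228976}{70886515}$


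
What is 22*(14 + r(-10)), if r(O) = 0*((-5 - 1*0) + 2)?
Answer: 308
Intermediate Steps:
r(O) = 0 (r(O) = 0*((-5 + 0) + 2) = 0*(-5 + 2) = 0*(-3) = 0)
22*(14 + r(-10)) = 22*(14 + 0) = 22*14 = 308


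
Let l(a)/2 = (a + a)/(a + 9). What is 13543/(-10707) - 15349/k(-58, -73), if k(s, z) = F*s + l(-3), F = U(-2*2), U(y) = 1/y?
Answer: -329022061/267675 ≈ -1229.2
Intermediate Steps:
l(a) = 4*a/(9 + a) (l(a) = 2*((a + a)/(a + 9)) = 2*((2*a)/(9 + a)) = 2*(2*a/(9 + a)) = 4*a/(9 + a))
F = -1/4 (F = 1/(-2*2) = 1/(-4) = -1/4 ≈ -0.25000)
k(s, z) = -2 - s/4 (k(s, z) = -s/4 + 4*(-3)/(9 - 3) = -s/4 + 4*(-3)/6 = -s/4 + 4*(-3)*(1/6) = -s/4 - 2 = -2 - s/4)
13543/(-10707) - 15349/k(-58, -73) = 13543/(-10707) - 15349/(-2 - 1/4*(-58)) = 13543*(-1/10707) - 15349/(-2 + 29/2) = -13543/10707 - 15349/25/2 = -13543/10707 - 15349*2/25 = -13543/10707 - 30698/25 = -329022061/267675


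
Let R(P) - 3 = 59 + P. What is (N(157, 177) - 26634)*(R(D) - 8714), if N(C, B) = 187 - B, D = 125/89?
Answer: 20497897472/89 ≈ 2.3031e+8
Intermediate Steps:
D = 125/89 (D = 125*(1/89) = 125/89 ≈ 1.4045)
R(P) = 62 + P (R(P) = 3 + (59 + P) = 62 + P)
(N(157, 177) - 26634)*(R(D) - 8714) = ((187 - 1*177) - 26634)*((62 + 125/89) - 8714) = ((187 - 177) - 26634)*(5643/89 - 8714) = (10 - 26634)*(-769903/89) = -26624*(-769903/89) = 20497897472/89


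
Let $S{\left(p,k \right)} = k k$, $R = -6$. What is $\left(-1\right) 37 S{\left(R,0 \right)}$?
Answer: $0$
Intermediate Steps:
$S{\left(p,k \right)} = k^{2}$
$\left(-1\right) 37 S{\left(R,0 \right)} = \left(-1\right) 37 \cdot 0^{2} = \left(-37\right) 0 = 0$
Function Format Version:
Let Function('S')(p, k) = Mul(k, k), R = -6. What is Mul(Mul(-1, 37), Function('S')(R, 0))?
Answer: 0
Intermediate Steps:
Function('S')(p, k) = Pow(k, 2)
Mul(Mul(-1, 37), Function('S')(R, 0)) = Mul(Mul(-1, 37), Pow(0, 2)) = Mul(-37, 0) = 0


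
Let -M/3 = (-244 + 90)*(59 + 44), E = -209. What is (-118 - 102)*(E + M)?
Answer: -10422940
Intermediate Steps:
M = 47586 (M = -3*(-244 + 90)*(59 + 44) = -(-462)*103 = -3*(-15862) = 47586)
(-118 - 102)*(E + M) = (-118 - 102)*(-209 + 47586) = -220*47377 = -10422940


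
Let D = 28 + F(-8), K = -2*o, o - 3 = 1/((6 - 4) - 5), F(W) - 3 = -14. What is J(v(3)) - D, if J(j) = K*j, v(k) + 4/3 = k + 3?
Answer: -377/9 ≈ -41.889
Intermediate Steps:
F(W) = -11 (F(W) = 3 - 14 = -11)
v(k) = 5/3 + k (v(k) = -4/3 + (k + 3) = -4/3 + (3 + k) = 5/3 + k)
o = 8/3 (o = 3 + 1/((6 - 4) - 5) = 3 + 1/(2 - 5) = 3 + 1/(-3) = 3 - 1/3 = 8/3 ≈ 2.6667)
K = -16/3 (K = -2*8/3 = -16/3 ≈ -5.3333)
J(j) = -16*j/3
D = 17 (D = 28 - 11 = 17)
J(v(3)) - D = -16*(5/3 + 3)/3 - 1*17 = -16/3*14/3 - 17 = -224/9 - 17 = -377/9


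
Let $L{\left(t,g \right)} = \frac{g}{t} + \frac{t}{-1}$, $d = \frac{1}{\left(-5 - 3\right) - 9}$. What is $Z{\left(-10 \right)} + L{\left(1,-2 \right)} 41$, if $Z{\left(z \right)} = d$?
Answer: $- \frac{2092}{17} \approx -123.06$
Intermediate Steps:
$d = - \frac{1}{17}$ ($d = \frac{1}{\left(-5 - 3\right) - 9} = \frac{1}{-8 - 9} = \frac{1}{-17} = - \frac{1}{17} \approx -0.058824$)
$L{\left(t,g \right)} = - t + \frac{g}{t}$ ($L{\left(t,g \right)} = \frac{g}{t} + t \left(-1\right) = \frac{g}{t} - t = - t + \frac{g}{t}$)
$Z{\left(z \right)} = - \frac{1}{17}$
$Z{\left(-10 \right)} + L{\left(1,-2 \right)} 41 = - \frac{1}{17} + \left(\left(-1\right) 1 - \frac{2}{1}\right) 41 = - \frac{1}{17} + \left(-1 - 2\right) 41 = - \frac{1}{17} - 123 = - \frac{2092}{17}$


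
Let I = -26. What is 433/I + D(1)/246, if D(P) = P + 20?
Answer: -8831/533 ≈ -16.568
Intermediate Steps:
D(P) = 20 + P
433/I + D(1)/246 = 433/(-26) + (20 + 1)/246 = 433*(-1/26) + 21*(1/246) = -433/26 + 7/82 = -8831/533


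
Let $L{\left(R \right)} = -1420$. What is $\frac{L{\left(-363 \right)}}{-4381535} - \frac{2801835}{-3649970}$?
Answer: $\frac{491260842965}{639698852158} \approx 0.76796$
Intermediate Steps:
$\frac{L{\left(-363 \right)}}{-4381535} - \frac{2801835}{-3649970} = - \frac{1420}{-4381535} - \frac{2801835}{-3649970} = \left(-1420\right) \left(- \frac{1}{4381535}\right) - - \frac{560367}{729994} = \frac{284}{876307} + \frac{560367}{729994} = \frac{491260842965}{639698852158}$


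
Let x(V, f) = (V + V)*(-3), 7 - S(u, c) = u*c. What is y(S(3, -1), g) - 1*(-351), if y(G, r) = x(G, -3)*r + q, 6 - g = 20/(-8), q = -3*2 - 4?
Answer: -169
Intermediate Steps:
S(u, c) = 7 - c*u (S(u, c) = 7 - u*c = 7 - c*u)
q = -10 (q = -6 - 4 = -10)
g = 17/2 (g = 6 - 20/(-8) = 6 - 20*(-1)/8 = 6 - 1*(-5/2) = 6 + 5/2 = 17/2 ≈ 8.5000)
x(V, f) = -6*V (x(V, f) = (2*V)*(-3) = -6*V)
y(G, r) = -10 - 6*G*r (y(G, r) = (-6*G)*r - 10 = -6*G*r - 10 = -10 - 6*G*r)
y(S(3, -1), g) - 1*(-351) = (-10 - 6*(7 - 1*(-1)*3)*17/2) - 1*(-351) = (-10 - 6*(7 + 3)*17/2) + 351 = (-10 - 6*10*17/2) + 351 = (-10 - 510) + 351 = -520 + 351 = -169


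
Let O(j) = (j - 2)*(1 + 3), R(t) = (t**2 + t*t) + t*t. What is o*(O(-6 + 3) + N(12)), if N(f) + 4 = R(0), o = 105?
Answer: -2520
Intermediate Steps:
R(t) = 3*t**2 (R(t) = (t**2 + t**2) + t**2 = 2*t**2 + t**2 = 3*t**2)
N(f) = -4 (N(f) = -4 + 3*0**2 = -4 + 3*0 = -4 + 0 = -4)
O(j) = -8 + 4*j (O(j) = (-2 + j)*4 = -8 + 4*j)
o*(O(-6 + 3) + N(12)) = 105*((-8 + 4*(-6 + 3)) - 4) = 105*((-8 + 4*(-3)) - 4) = 105*((-8 - 12) - 4) = 105*(-20 - 4) = 105*(-24) = -2520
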